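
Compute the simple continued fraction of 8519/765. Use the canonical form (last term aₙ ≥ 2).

8519 = 11×765 + 104
765 = 7×104 + 37
104 = 2×37 + 30
37 = 1×30 + 7
30 = 4×7 + 2
7 = 3×2 + 1
2 = 2×1 + 0  (stop)
So 8519/765 = [11; 7, 2, 1, 4, 3, 2].

[11; 7, 2, 1, 4, 3, 2]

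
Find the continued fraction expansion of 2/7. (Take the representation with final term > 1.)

2 = 0·7 + 2
7 = 3·2 + 1
2 = 2·1 + 0  (stop)
So 2/7 = [0; 3, 2].

[0; 3, 2]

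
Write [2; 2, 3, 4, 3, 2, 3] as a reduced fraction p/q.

Using pₖ = aₖpₖ₋₁ + pₖ₋₂ and qₖ = aₖqₖ₋₁ + qₖ₋₂:
  k=0: a=2, p=2, q=1
  k=1: a=2, p=5, q=2
  k=2: a=3, p=17, q=7
  k=3: a=4, p=73, q=30
  k=4: a=3, p=236, q=97
  k=5: a=2, p=545, q=224
  k=6: a=3, p=1871, q=769

1871/769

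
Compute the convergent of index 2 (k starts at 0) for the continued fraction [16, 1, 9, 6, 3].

Using pₖ = aₖpₖ₋₁ + pₖ₋₂, qₖ = aₖqₖ₋₁ + qₖ₋₂ (with p₋₁=1, p₋₂=0, q₋₁=0, q₋₂=1):
  k=0: a=16, p=16, q=1
  k=1: a=1, p=17, q=1
  k=2: a=9, p=169, q=10

169/10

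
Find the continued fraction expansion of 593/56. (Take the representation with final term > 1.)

593 = 10×56 + 33
56 = 1×33 + 23
33 = 1×23 + 10
23 = 2×10 + 3
10 = 3×3 + 1
3 = 3×1 + 0  (stop)
So 593/56 = [10; 1, 1, 2, 3, 3].

[10; 1, 1, 2, 3, 3]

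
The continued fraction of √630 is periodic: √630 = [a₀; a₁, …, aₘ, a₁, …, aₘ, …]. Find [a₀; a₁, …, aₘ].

[25; 10, 50]

a₀ = ⌊√630⌋ = 25.
With m₀=0, d₀=1 and mₖ₊₁ = dₖaₖ − mₖ, dₖ₊₁ = (n − mₖ₊₁²)/dₖ, aₖ₊₁ = ⌊(a₀+mₖ₊₁)/dₖ₊₁⌋:
  k=1: m=25, d=5, a=10
  k=2: m=25, d=1, a=50
d=1 and a=2a₀=50 at k=2, so the next step gives (m, d) = (25, 5) again — its k=1 value — and the period has length 2.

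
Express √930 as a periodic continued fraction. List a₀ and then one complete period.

[30; 2, 60]

a₀ = ⌊√930⌋ = 30.
With m₀=0, d₀=1 and mₖ₊₁ = dₖaₖ − mₖ, dₖ₊₁ = (n − mₖ₊₁²)/dₖ, aₖ₊₁ = ⌊(a₀+mₖ₊₁)/dₖ₊₁⌋:
  k=1: m=30, d=30, a=2
  k=2: m=30, d=1, a=60
d=1 and a=2a₀=60 at k=2, so the next step gives (m, d) = (30, 30) again — its k=1 value — and the period has length 2.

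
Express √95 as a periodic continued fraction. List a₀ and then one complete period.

[9; 1, 2, 1, 18]

a₀ = ⌊√95⌋ = 9.
With m₀=0, d₀=1 and mₖ₊₁ = dₖaₖ − mₖ, dₖ₊₁ = (n − mₖ₊₁²)/dₖ, aₖ₊₁ = ⌊(a₀+mₖ₊₁)/dₖ₊₁⌋:
  k=1: m=9, d=14, a=1
  k=2: m=5, d=5, a=2
  k=3: m=5, d=14, a=1
  k=4: m=9, d=1, a=18
d=1 and a=2a₀=18 at k=4, so the next step gives (m, d) = (9, 14) again — its k=1 value — and the period has length 4.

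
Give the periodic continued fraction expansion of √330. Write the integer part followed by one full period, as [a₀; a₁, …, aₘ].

[18; 6, 36]

a₀ = ⌊√330⌋ = 18.
With m₀=0, d₀=1 and mₖ₊₁ = dₖaₖ − mₖ, dₖ₊₁ = (n − mₖ₊₁²)/dₖ, aₖ₊₁ = ⌊(a₀+mₖ₊₁)/dₖ₊₁⌋:
  k=1: m=18, d=6, a=6
  k=2: m=18, d=1, a=36
d=1 and a=2a₀=36 at k=2, so the next step gives (m, d) = (18, 6) again — its k=1 value — and the period has length 2.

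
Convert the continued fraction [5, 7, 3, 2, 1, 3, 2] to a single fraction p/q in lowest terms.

Fold from the inside: start with 2/1.
  3 + 1/2 = 7/2
  1 + 2/7 = 9/7
  2 + 7/9 = 25/9
  3 + 9/25 = 84/25
  7 + 25/84 = 613/84
  5 + 84/613 = 3149/613

3149/613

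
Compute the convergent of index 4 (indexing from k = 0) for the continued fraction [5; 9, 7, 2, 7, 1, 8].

Using pₖ = aₖpₖ₋₁ + pₖ₋₂, qₖ = aₖqₖ₋₁ + qₖ₋₂ (with p₋₁=1, p₋₂=0, q₋₁=0, q₋₂=1):
  k=0: a=5, p=5, q=1
  k=1: a=9, p=46, q=9
  k=2: a=7, p=327, q=64
  k=3: a=2, p=700, q=137
  k=4: a=7, p=5227, q=1023

5227/1023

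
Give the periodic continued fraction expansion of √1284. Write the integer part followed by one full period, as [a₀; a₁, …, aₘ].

a₀ = ⌊√1284⌋ = 35.
With m₀=0, d₀=1 and mₖ₊₁ = dₖaₖ − mₖ, dₖ₊₁ = (n − mₖ₊₁²)/dₖ, aₖ₊₁ = ⌊(a₀+mₖ₊₁)/dₖ₊₁⌋:
  k=1: m=35, d=59, a=1
  k=2: m=24, d=12, a=4
  k=3: m=24, d=59, a=1
  k=4: m=35, d=1, a=70
d=1 and a=2a₀=70 at k=4, so the next step gives (m, d) = (35, 59) again — its k=1 value — and the period has length 4.

[35; 1, 4, 1, 70]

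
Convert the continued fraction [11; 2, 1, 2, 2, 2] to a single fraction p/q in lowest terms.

523/46

Using pₖ = aₖpₖ₋₁ + pₖ₋₂ and qₖ = aₖqₖ₋₁ + qₖ₋₂:
  k=0: a=11, p=11, q=1
  k=1: a=2, p=23, q=2
  k=2: a=1, p=34, q=3
  k=3: a=2, p=91, q=8
  k=4: a=2, p=216, q=19
  k=5: a=2, p=523, q=46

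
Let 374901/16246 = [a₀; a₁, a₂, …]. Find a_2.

374901 = 23·16246 + 1243   →  a_0 = 23
16246 = 13·1243 + 87   →  a_1 = 13
1243 = 14·87 + 25   →  a_2 = 14

14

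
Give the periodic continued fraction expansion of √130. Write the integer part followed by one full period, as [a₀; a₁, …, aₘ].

[11; 2, 2, 22]

a₀ = ⌊√130⌋ = 11.
With m₀=0, d₀=1 and mₖ₊₁ = dₖaₖ − mₖ, dₖ₊₁ = (n − mₖ₊₁²)/dₖ, aₖ₊₁ = ⌊(a₀+mₖ₊₁)/dₖ₊₁⌋:
  k=1: m=11, d=9, a=2
  k=2: m=7, d=9, a=2
  k=3: m=11, d=1, a=22
d=1 and a=2a₀=22 at k=3, so the next step gives (m, d) = (11, 9) again — its k=1 value — and the period has length 3.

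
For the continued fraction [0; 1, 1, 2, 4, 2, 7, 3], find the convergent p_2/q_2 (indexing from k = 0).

Using pₖ = aₖpₖ₋₁ + pₖ₋₂, qₖ = aₖqₖ₋₁ + qₖ₋₂ (with p₋₁=1, p₋₂=0, q₋₁=0, q₋₂=1):
  k=0: a=0, p=0, q=1
  k=1: a=1, p=1, q=1
  k=2: a=1, p=1, q=2

1/2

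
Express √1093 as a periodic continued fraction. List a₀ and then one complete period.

[33; 16, 1, 1, 16, 66]

a₀ = ⌊√1093⌋ = 33.
With m₀=0, d₀=1 and mₖ₊₁ = dₖaₖ − mₖ, dₖ₊₁ = (n − mₖ₊₁²)/dₖ, aₖ₊₁ = ⌊(a₀+mₖ₊₁)/dₖ₊₁⌋:
  k=1: m=33, d=4, a=16
  k=2: m=31, d=33, a=1
  k=3: m=2, d=33, a=1
  k=4: m=31, d=4, a=16
  k=5: m=33, d=1, a=66
d=1 and a=2a₀=66 at k=5, so the next step gives (m, d) = (33, 4) again — its k=1 value — and the period has length 5.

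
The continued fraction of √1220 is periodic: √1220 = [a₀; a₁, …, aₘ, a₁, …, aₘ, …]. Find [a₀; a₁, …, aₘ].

[34; 1, 12, 1, 68]

a₀ = ⌊√1220⌋ = 34.
With m₀=0, d₀=1 and mₖ₊₁ = dₖaₖ − mₖ, dₖ₊₁ = (n − mₖ₊₁²)/dₖ, aₖ₊₁ = ⌊(a₀+mₖ₊₁)/dₖ₊₁⌋:
  k=1: m=34, d=64, a=1
  k=2: m=30, d=5, a=12
  k=3: m=30, d=64, a=1
  k=4: m=34, d=1, a=68
d=1 and a=2a₀=68 at k=4, so the next step gives (m, d) = (34, 64) again — its k=1 value — and the period has length 4.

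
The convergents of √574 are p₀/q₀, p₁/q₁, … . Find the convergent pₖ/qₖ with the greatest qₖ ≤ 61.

√574 = [23; 1, 22, 1, 46, …] (period length 4).
Convergents:
  p_0/q_0 = 23/1
  p_1/q_1 = 24/1
  p_2/q_2 = 551/23
  p_3/q_3 = 575/24
  p_4/q_4 = 27001/1127
q_3 = 24 ≤ 61 < 1127 = q_4, so the answer is 575/24.

575/24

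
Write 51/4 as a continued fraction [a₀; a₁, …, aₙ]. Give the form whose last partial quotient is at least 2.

51 = 12×4 + 3
4 = 1×3 + 1
3 = 3×1 + 0  (stop)
So 51/4 = [12; 1, 3].

[12; 1, 3]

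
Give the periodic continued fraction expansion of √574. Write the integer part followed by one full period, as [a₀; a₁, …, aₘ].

a₀ = ⌊√574⌋ = 23.
With m₀=0, d₀=1 and mₖ₊₁ = dₖaₖ − mₖ, dₖ₊₁ = (n − mₖ₊₁²)/dₖ, aₖ₊₁ = ⌊(a₀+mₖ₊₁)/dₖ₊₁⌋:
  k=1: m=23, d=45, a=1
  k=2: m=22, d=2, a=22
  k=3: m=22, d=45, a=1
  k=4: m=23, d=1, a=46
d=1 and a=2a₀=46 at k=4, so the next step gives (m, d) = (23, 45) again — its k=1 value — and the period has length 4.

[23; 1, 22, 1, 46]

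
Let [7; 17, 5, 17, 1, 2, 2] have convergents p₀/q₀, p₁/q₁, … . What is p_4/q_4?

Using pₖ = aₖpₖ₋₁ + pₖ₋₂, qₖ = aₖqₖ₋₁ + qₖ₋₂ (with p₋₁=1, p₋₂=0, q₋₁=0, q₋₂=1):
  k=0: a=7, p=7, q=1
  k=1: a=17, p=120, q=17
  k=2: a=5, p=607, q=86
  k=3: a=17, p=10439, q=1479
  k=4: a=1, p=11046, q=1565

11046/1565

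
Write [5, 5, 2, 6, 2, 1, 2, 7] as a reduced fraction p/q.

Fold from the inside: start with 7/1.
  2 + 1/7 = 15/7
  1 + 7/15 = 22/15
  2 + 15/22 = 59/22
  6 + 22/59 = 376/59
  2 + 59/376 = 811/376
  5 + 376/811 = 4431/811
  5 + 811/4431 = 22966/4431

22966/4431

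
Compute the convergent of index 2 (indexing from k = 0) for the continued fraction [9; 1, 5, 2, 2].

59/6

Using pₖ = aₖpₖ₋₁ + pₖ₋₂, qₖ = aₖqₖ₋₁ + qₖ₋₂ (with p₋₁=1, p₋₂=0, q₋₁=0, q₋₂=1):
  k=0: a=9, p=9, q=1
  k=1: a=1, p=10, q=1
  k=2: a=5, p=59, q=6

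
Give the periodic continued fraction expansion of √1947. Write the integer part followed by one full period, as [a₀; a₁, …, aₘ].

[44; 8, 88]

a₀ = ⌊√1947⌋ = 44.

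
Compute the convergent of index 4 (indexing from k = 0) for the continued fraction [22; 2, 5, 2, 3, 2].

Using pₖ = aₖpₖ₋₁ + pₖ₋₂, qₖ = aₖqₖ₋₁ + qₖ₋₂ (with p₋₁=1, p₋₂=0, q₋₁=0, q₋₂=1):
  k=0: a=22, p=22, q=1
  k=1: a=2, p=45, q=2
  k=2: a=5, p=247, q=11
  k=3: a=2, p=539, q=24
  k=4: a=3, p=1864, q=83

1864/83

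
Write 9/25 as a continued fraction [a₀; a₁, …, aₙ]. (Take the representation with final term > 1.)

[0; 2, 1, 3, 2]

9 = 0*25 + 9
25 = 2*9 + 7
9 = 1*7 + 2
7 = 3*2 + 1
2 = 2*1 + 0  (stop)
So 9/25 = [0; 2, 1, 3, 2].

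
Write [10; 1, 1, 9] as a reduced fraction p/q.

Fold from the inside: start with 9/1.
  1 + 1/9 = 10/9
  1 + 9/10 = 19/10
  10 + 10/19 = 200/19

200/19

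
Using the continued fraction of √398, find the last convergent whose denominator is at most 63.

399/20

√398 = [19; 1, 18, 1, 38, …] (period length 4).
Convergents:
  p_0/q_0 = 19/1
  p_1/q_1 = 20/1
  p_2/q_2 = 379/19
  p_3/q_3 = 399/20
  p_4/q_4 = 15541/779
q_3 = 20 ≤ 63 < 779 = q_4, so the answer is 399/20.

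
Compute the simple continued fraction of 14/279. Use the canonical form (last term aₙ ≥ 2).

[0; 19, 1, 13]

14 = 0·279 + 14
279 = 19·14 + 13
14 = 1·13 + 1
13 = 13·1 + 0  (stop)
So 14/279 = [0; 19, 1, 13].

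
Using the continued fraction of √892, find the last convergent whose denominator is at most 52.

√892 = [29; 1, 6, 2, 14, 2, 6, 1, 58, …] (period length 8).
Convergents:
  p_0/q_0 = 29/1
  p_1/q_1 = 30/1
  p_2/q_2 = 209/7
  p_3/q_3 = 448/15
  p_4/q_4 = 6481/217
q_3 = 15 ≤ 52 < 217 = q_4, so the answer is 448/15.

448/15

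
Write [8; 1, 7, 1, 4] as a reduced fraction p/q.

Fold from the inside: start with 4/1.
  1 + 1/4 = 5/4
  7 + 4/5 = 39/5
  1 + 5/39 = 44/39
  8 + 39/44 = 391/44

391/44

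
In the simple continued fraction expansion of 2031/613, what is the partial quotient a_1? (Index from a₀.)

3

2031 = 3·613 + 192   →  a_0 = 3
613 = 3·192 + 37   →  a_1 = 3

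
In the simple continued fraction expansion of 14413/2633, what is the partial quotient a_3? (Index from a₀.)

9

14413 = 5·2633 + 1248   →  a_0 = 5
2633 = 2·1248 + 137   →  a_1 = 2
1248 = 9·137 + 15   →  a_2 = 9
137 = 9·15 + 2   →  a_3 = 9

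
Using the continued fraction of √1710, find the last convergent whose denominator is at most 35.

√1710 = [41; 2, 1, 5, 4, 5, 1, 2, 82, …] (period length 8).
Convergents:
  p_0/q_0 = 41/1
  p_1/q_1 = 83/2
  p_2/q_2 = 124/3
  p_3/q_3 = 703/17
  p_4/q_4 = 2936/71
q_3 = 17 ≤ 35 < 71 = q_4, so the answer is 703/17.

703/17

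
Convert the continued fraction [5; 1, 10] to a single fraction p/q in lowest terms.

Using pₖ = aₖpₖ₋₁ + pₖ₋₂ and qₖ = aₖqₖ₋₁ + qₖ₋₂:
  k=0: a=5, p=5, q=1
  k=1: a=1, p=6, q=1
  k=2: a=10, p=65, q=11

65/11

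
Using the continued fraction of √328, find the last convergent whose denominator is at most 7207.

√328 = [18; 9, 36, …] (period length 2).
Convergents:
  p_0/q_0 = 18/1
  p_1/q_1 = 163/9
  p_2/q_2 = 5886/325
  p_3/q_3 = 53137/2934
  p_4/q_4 = 1918818/105949
q_3 = 2934 ≤ 7207 < 105949 = q_4, so the answer is 53137/2934.

53137/2934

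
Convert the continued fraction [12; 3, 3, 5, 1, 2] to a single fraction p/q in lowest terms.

2202/179

Fold from the inside: start with 2/1.
  1 + 1/2 = 3/2
  5 + 2/3 = 17/3
  3 + 3/17 = 54/17
  3 + 17/54 = 179/54
  12 + 54/179 = 2202/179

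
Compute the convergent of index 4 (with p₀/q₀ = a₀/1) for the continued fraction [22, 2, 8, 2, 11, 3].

9281/413

Using pₖ = aₖpₖ₋₁ + pₖ₋₂, qₖ = aₖqₖ₋₁ + qₖ₋₂ (with p₋₁=1, p₋₂=0, q₋₁=0, q₋₂=1):
  k=0: a=22, p=22, q=1
  k=1: a=2, p=45, q=2
  k=2: a=8, p=382, q=17
  k=3: a=2, p=809, q=36
  k=4: a=11, p=9281, q=413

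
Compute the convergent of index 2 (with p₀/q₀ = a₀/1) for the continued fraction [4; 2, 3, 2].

Using pₖ = aₖpₖ₋₁ + pₖ₋₂, qₖ = aₖqₖ₋₁ + qₖ₋₂ (with p₋₁=1, p₋₂=0, q₋₁=0, q₋₂=1):
  k=0: a=4, p=4, q=1
  k=1: a=2, p=9, q=2
  k=2: a=3, p=31, q=7

31/7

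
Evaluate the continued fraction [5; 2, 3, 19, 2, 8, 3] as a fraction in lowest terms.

Using pₖ = aₖpₖ₋₁ + pₖ₋₂ and qₖ = aₖqₖ₋₁ + qₖ₋₂:
  k=0: a=5, p=5, q=1
  k=1: a=2, p=11, q=2
  k=2: a=3, p=38, q=7
  k=3: a=19, p=733, q=135
  k=4: a=2, p=1504, q=277
  k=5: a=8, p=12765, q=2351
  k=6: a=3, p=39799, q=7330

39799/7330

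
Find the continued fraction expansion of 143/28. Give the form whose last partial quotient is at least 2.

[5; 9, 3]

143 = 5×28 + 3
28 = 9×3 + 1
3 = 3×1 + 0  (stop)
So 143/28 = [5; 9, 3].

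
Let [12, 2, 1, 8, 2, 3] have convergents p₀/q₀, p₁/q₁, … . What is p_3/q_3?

Using pₖ = aₖpₖ₋₁ + pₖ₋₂, qₖ = aₖqₖ₋₁ + qₖ₋₂ (with p₋₁=1, p₋₂=0, q₋₁=0, q₋₂=1):
  k=0: a=12, p=12, q=1
  k=1: a=2, p=25, q=2
  k=2: a=1, p=37, q=3
  k=3: a=8, p=321, q=26

321/26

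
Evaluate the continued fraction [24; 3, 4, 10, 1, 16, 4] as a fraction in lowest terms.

Using pₖ = aₖpₖ₋₁ + pₖ₋₂ and qₖ = aₖqₖ₋₁ + qₖ₋₂:
  k=0: a=24, p=24, q=1
  k=1: a=3, p=73, q=3
  k=2: a=4, p=316, q=13
  k=3: a=10, p=3233, q=133
  k=4: a=1, p=3549, q=146
  k=5: a=16, p=60017, q=2469
  k=6: a=4, p=243617, q=10022

243617/10022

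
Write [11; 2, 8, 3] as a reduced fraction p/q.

608/53

Using pₖ = aₖpₖ₋₁ + pₖ₋₂ and qₖ = aₖqₖ₋₁ + qₖ₋₂:
  k=0: a=11, p=11, q=1
  k=1: a=2, p=23, q=2
  k=2: a=8, p=195, q=17
  k=3: a=3, p=608, q=53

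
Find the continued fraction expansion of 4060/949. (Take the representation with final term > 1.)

[4; 3, 1, 1, 2, 7, 7]

4060 = 4×949 + 264
949 = 3×264 + 157
264 = 1×157 + 107
157 = 1×107 + 50
107 = 2×50 + 7
50 = 7×7 + 1
7 = 7×1 + 0  (stop)
So 4060/949 = [4; 3, 1, 1, 2, 7, 7].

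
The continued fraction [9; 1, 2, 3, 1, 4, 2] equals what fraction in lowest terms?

1328/137

Using pₖ = aₖpₖ₋₁ + pₖ₋₂ and qₖ = aₖqₖ₋₁ + qₖ₋₂:
  k=0: a=9, p=9, q=1
  k=1: a=1, p=10, q=1
  k=2: a=2, p=29, q=3
  k=3: a=3, p=97, q=10
  k=4: a=1, p=126, q=13
  k=5: a=4, p=601, q=62
  k=6: a=2, p=1328, q=137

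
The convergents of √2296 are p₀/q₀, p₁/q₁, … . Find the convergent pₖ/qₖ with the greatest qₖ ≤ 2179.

√2296 = [47; 1, 10, 1, 94, …] (period length 4).
Convergents:
  p_0/q_0 = 47/1
  p_1/q_1 = 48/1
  p_2/q_2 = 527/11
  p_3/q_3 = 575/12
  p_4/q_4 = 54577/1139
  p_5/q_5 = 55152/1151
  p_6/q_6 = 606097/12649
q_5 = 1151 ≤ 2179 < 12649 = q_6, so the answer is 55152/1151.

55152/1151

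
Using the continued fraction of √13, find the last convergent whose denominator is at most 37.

119/33

√13 = [3; 1, 1, 1, 1, 6, …] (period length 5).
Convergents:
  p_0/q_0 = 3/1
  p_1/q_1 = 4/1
  p_2/q_2 = 7/2
  p_3/q_3 = 11/3
  p_4/q_4 = 18/5
  p_5/q_5 = 119/33
  p_6/q_6 = 137/38
q_5 = 33 ≤ 37 < 38 = q_6, so the answer is 119/33.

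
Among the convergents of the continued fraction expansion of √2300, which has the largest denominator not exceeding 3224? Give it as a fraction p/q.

√2300 = [47; 1, 22, 1, 94, …] (period length 4).
Convergents:
  p_0/q_0 = 47/1
  p_1/q_1 = 48/1
  p_2/q_2 = 1103/23
  p_3/q_3 = 1151/24
  p_4/q_4 = 109297/2279
  p_5/q_5 = 110448/2303
  p_6/q_6 = 2539153/52945
q_5 = 2303 ≤ 3224 < 52945 = q_6, so the answer is 110448/2303.

110448/2303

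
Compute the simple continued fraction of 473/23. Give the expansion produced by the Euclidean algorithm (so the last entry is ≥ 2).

[20; 1, 1, 3, 3]

473 = 20*23 + 13
23 = 1*13 + 10
13 = 1*10 + 3
10 = 3*3 + 1
3 = 3*1 + 0  (stop)
So 473/23 = [20; 1, 1, 3, 3].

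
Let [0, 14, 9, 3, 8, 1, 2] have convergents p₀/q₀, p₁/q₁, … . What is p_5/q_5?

261/3682

Using pₖ = aₖpₖ₋₁ + pₖ₋₂, qₖ = aₖqₖ₋₁ + qₖ₋₂ (with p₋₁=1, p₋₂=0, q₋₁=0, q₋₂=1):
  k=0: a=0, p=0, q=1
  k=1: a=14, p=1, q=14
  k=2: a=9, p=9, q=127
  k=3: a=3, p=28, q=395
  k=4: a=8, p=233, q=3287
  k=5: a=1, p=261, q=3682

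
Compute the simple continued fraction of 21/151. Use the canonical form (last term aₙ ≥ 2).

21 = 0×151 + 21
151 = 7×21 + 4
21 = 5×4 + 1
4 = 4×1 + 0  (stop)
So 21/151 = [0; 7, 5, 4].

[0; 7, 5, 4]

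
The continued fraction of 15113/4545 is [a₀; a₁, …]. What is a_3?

15113 = 3·4545 + 1478   →  a_0 = 3
4545 = 3·1478 + 111   →  a_1 = 3
1478 = 13·111 + 35   →  a_2 = 13
111 = 3·35 + 6   →  a_3 = 3

3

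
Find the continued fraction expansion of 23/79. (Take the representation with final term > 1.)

[0; 3, 2, 3, 3]

23 = 0*79 + 23
79 = 3*23 + 10
23 = 2*10 + 3
10 = 3*3 + 1
3 = 3*1 + 0  (stop)
So 23/79 = [0; 3, 2, 3, 3].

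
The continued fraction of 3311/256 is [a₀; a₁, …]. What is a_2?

3311 = 12·256 + 239   →  a_0 = 12
256 = 1·239 + 17   →  a_1 = 1
239 = 14·17 + 1   →  a_2 = 14

14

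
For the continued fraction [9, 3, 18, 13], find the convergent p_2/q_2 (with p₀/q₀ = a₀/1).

513/55

Using pₖ = aₖpₖ₋₁ + pₖ₋₂, qₖ = aₖqₖ₋₁ + qₖ₋₂ (with p₋₁=1, p₋₂=0, q₋₁=0, q₋₂=1):
  k=0: a=9, p=9, q=1
  k=1: a=3, p=28, q=3
  k=2: a=18, p=513, q=55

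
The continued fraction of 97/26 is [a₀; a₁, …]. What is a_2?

2

97 = 3·26 + 19   →  a_0 = 3
26 = 1·19 + 7   →  a_1 = 1
19 = 2·7 + 5   →  a_2 = 2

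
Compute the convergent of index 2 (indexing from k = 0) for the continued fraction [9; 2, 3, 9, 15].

66/7

Using pₖ = aₖpₖ₋₁ + pₖ₋₂, qₖ = aₖqₖ₋₁ + qₖ₋₂ (with p₋₁=1, p₋₂=0, q₋₁=0, q₋₂=1):
  k=0: a=9, p=9, q=1
  k=1: a=2, p=19, q=2
  k=2: a=3, p=66, q=7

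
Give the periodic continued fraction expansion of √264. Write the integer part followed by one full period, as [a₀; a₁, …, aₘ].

a₀ = ⌊√264⌋ = 16.
With m₀=0, d₀=1 and mₖ₊₁ = dₖaₖ − mₖ, dₖ₊₁ = (n − mₖ₊₁²)/dₖ, aₖ₊₁ = ⌊(a₀+mₖ₊₁)/dₖ₊₁⌋:
  k=1: m=16, d=8, a=4
  k=2: m=16, d=1, a=32
d=1 and a=2a₀=32 at k=2, so the next step gives (m, d) = (16, 8) again — its k=1 value — and the period has length 2.

[16; 4, 32]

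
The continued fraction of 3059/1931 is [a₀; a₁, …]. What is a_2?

1

3059 = 1·1931 + 1128   →  a_0 = 1
1931 = 1·1128 + 803   →  a_1 = 1
1128 = 1·803 + 325   →  a_2 = 1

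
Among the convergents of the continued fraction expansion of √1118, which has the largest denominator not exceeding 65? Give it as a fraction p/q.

√1118 = [33; 2, 3, 2, 3, 2, 66, …] (period length 6).
Convergents:
  p_0/q_0 = 33/1
  p_1/q_1 = 67/2
  p_2/q_2 = 234/7
  p_3/q_3 = 535/16
  p_4/q_4 = 1839/55
  p_5/q_5 = 4213/126
q_4 = 55 ≤ 65 < 126 = q_5, so the answer is 1839/55.

1839/55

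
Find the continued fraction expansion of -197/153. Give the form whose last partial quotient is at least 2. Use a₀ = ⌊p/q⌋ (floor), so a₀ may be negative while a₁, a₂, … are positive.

-197 = -2×153 + 109
153 = 1×109 + 44
109 = 2×44 + 21
44 = 2×21 + 2
21 = 10×2 + 1
2 = 2×1 + 0  (stop)
So -197/153 = [-2; 1, 2, 2, 10, 2].

[-2; 1, 2, 2, 10, 2]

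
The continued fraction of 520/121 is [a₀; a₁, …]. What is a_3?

520 = 4·121 + 36   →  a_0 = 4
121 = 3·36 + 13   →  a_1 = 3
36 = 2·13 + 10   →  a_2 = 2
13 = 1·10 + 3   →  a_3 = 1

1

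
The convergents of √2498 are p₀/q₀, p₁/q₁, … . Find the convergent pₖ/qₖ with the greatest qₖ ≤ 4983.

247351/4949

√2498 = [49; 1, 48, 1, 98, …] (period length 4).
Convergents:
  p_0/q_0 = 49/1
  p_1/q_1 = 50/1
  p_2/q_2 = 2449/49
  p_3/q_3 = 2499/50
  p_4/q_4 = 247351/4949
  p_5/q_5 = 249850/4999
q_4 = 4949 ≤ 4983 < 4999 = q_5, so the answer is 247351/4949.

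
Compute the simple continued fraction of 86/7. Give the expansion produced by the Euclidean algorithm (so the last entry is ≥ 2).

[12; 3, 2]

86 = 12×7 + 2
7 = 3×2 + 1
2 = 2×1 + 0  (stop)
So 86/7 = [12; 3, 2].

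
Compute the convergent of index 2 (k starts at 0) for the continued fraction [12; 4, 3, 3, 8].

159/13

Using pₖ = aₖpₖ₋₁ + pₖ₋₂, qₖ = aₖqₖ₋₁ + qₖ₋₂ (with p₋₁=1, p₋₂=0, q₋₁=0, q₋₂=1):
  k=0: a=12, p=12, q=1
  k=1: a=4, p=49, q=4
  k=2: a=3, p=159, q=13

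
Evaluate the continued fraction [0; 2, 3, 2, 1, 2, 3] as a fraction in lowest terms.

Fold from the inside: start with 3/1.
  2 + 1/3 = 7/3
  1 + 3/7 = 10/7
  2 + 7/10 = 27/10
  3 + 10/27 = 91/27
  2 + 27/91 = 209/91
  0 + 91/209 = 91/209

91/209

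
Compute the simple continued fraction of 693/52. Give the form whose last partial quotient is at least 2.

693 = 13·52 + 17
52 = 3·17 + 1
17 = 17·1 + 0  (stop)
So 693/52 = [13; 3, 17].

[13; 3, 17]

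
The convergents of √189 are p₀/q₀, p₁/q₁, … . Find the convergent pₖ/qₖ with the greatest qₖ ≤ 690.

6049/440

√189 = [13; 1, 2, 1, 26, …] (period length 4).
Convergents:
  p_0/q_0 = 13/1
  p_1/q_1 = 14/1
  p_2/q_2 = 41/3
  p_3/q_3 = 55/4
  p_4/q_4 = 1471/107
  p_5/q_5 = 1526/111
  p_6/q_6 = 4523/329
  p_7/q_7 = 6049/440
  p_8/q_8 = 161797/11769
q_7 = 440 ≤ 690 < 11769 = q_8, so the answer is 6049/440.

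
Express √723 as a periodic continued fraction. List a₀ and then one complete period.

a₀ = ⌊√723⌋ = 26.
With m₀=0, d₀=1 and mₖ₊₁ = dₖaₖ − mₖ, dₖ₊₁ = (n − mₖ₊₁²)/dₖ, aₖ₊₁ = ⌊(a₀+mₖ₊₁)/dₖ₊₁⌋:
  k=1: m=26, d=47, a=1
  k=2: m=21, d=6, a=7
  k=3: m=21, d=47, a=1
  k=4: m=26, d=1, a=52
d=1 and a=2a₀=52 at k=4, so the next step gives (m, d) = (26, 47) again — its k=1 value — and the period has length 4.

[26; 1, 7, 1, 52]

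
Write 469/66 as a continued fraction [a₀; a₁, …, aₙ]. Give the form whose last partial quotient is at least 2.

469 = 7×66 + 7
66 = 9×7 + 3
7 = 2×3 + 1
3 = 3×1 + 0  (stop)
So 469/66 = [7; 9, 2, 3].

[7; 9, 2, 3]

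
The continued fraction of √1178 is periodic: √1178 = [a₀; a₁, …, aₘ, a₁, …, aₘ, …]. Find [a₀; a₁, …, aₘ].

a₀ = ⌊√1178⌋ = 34.
With m₀=0, d₀=1 and mₖ₊₁ = dₖaₖ − mₖ, dₖ₊₁ = (n − mₖ₊₁²)/dₖ, aₖ₊₁ = ⌊(a₀+mₖ₊₁)/dₖ₊₁⌋:
  k=1: m=34, d=22, a=3
  k=2: m=32, d=7, a=9
  k=3: m=31, d=31, a=2
  k=4: m=31, d=7, a=9
  k=5: m=32, d=22, a=3
  k=6: m=34, d=1, a=68
d=1 and a=2a₀=68 at k=6, so the next step gives (m, d) = (34, 22) again — its k=1 value — and the period has length 6.

[34; 3, 9, 2, 9, 3, 68]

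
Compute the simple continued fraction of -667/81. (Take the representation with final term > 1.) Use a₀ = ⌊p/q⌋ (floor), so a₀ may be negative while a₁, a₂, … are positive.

[-9; 1, 3, 3, 1, 4]

-667 = -9*81 + 62
81 = 1*62 + 19
62 = 3*19 + 5
19 = 3*5 + 4
5 = 1*4 + 1
4 = 4*1 + 0  (stop)
So -667/81 = [-9; 1, 3, 3, 1, 4].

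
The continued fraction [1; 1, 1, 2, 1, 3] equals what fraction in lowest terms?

41/26

Fold from the inside: start with 3/1.
  1 + 1/3 = 4/3
  2 + 3/4 = 11/4
  1 + 4/11 = 15/11
  1 + 11/15 = 26/15
  1 + 15/26 = 41/26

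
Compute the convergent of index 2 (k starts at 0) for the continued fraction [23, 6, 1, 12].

Using pₖ = aₖpₖ₋₁ + pₖ₋₂, qₖ = aₖqₖ₋₁ + qₖ₋₂ (with p₋₁=1, p₋₂=0, q₋₁=0, q₋₂=1):
  k=0: a=23, p=23, q=1
  k=1: a=6, p=139, q=6
  k=2: a=1, p=162, q=7

162/7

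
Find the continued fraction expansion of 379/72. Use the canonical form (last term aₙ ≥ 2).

[5; 3, 1, 3, 1, 3]

379 = 5·72 + 19
72 = 3·19 + 15
19 = 1·15 + 4
15 = 3·4 + 3
4 = 1·3 + 1
3 = 3·1 + 0  (stop)
So 379/72 = [5; 3, 1, 3, 1, 3].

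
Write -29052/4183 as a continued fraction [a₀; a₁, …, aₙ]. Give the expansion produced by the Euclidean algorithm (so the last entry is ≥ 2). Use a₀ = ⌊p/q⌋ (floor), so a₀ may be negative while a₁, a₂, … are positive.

[-7; 18, 3, 1, 3, 15]

-29052 = -7·4183 + 229
4183 = 18·229 + 61
229 = 3·61 + 46
61 = 1·46 + 15
46 = 3·15 + 1
15 = 15·1 + 0  (stop)
So -29052/4183 = [-7; 18, 3, 1, 3, 15].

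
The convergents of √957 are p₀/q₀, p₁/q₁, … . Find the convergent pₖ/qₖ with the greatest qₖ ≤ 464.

√957 = [30; 1, 14, 2, 14, 1, 60, …] (period length 6).
Convergents:
  p_0/q_0 = 30/1
  p_1/q_1 = 31/1
  p_2/q_2 = 464/15
  p_3/q_3 = 959/31
  p_4/q_4 = 13890/449
  p_5/q_5 = 14849/480
q_4 = 449 ≤ 464 < 480 = q_5, so the answer is 13890/449.

13890/449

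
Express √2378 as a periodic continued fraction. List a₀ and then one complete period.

[48; 1, 3, 3, 1, 96]

a₀ = ⌊√2378⌋ = 48.
With m₀=0, d₀=1 and mₖ₊₁ = dₖaₖ − mₖ, dₖ₊₁ = (n − mₖ₊₁²)/dₖ, aₖ₊₁ = ⌊(a₀+mₖ₊₁)/dₖ₊₁⌋:
  k=1: m=48, d=74, a=1
  k=2: m=26, d=23, a=3
  k=3: m=43, d=23, a=3
  k=4: m=26, d=74, a=1
  k=5: m=48, d=1, a=96
d=1 and a=2a₀=96 at k=5, so the next step gives (m, d) = (48, 74) again — its k=1 value — and the period has length 5.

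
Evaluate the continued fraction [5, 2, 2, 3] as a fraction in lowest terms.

Using pₖ = aₖpₖ₋₁ + pₖ₋₂ and qₖ = aₖqₖ₋₁ + qₖ₋₂:
  k=0: a=5, p=5, q=1
  k=1: a=2, p=11, q=2
  k=2: a=2, p=27, q=5
  k=3: a=3, p=92, q=17

92/17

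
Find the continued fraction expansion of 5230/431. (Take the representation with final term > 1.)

[12; 7, 2, 3, 8]

5230 = 12*431 + 58
431 = 7*58 + 25
58 = 2*25 + 8
25 = 3*8 + 1
8 = 8*1 + 0  (stop)
So 5230/431 = [12; 7, 2, 3, 8].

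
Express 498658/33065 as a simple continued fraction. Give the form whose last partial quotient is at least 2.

498658 = 15·33065 + 2683
33065 = 12·2683 + 869
2683 = 3·869 + 76
869 = 11·76 + 33
76 = 2·33 + 10
33 = 3·10 + 3
10 = 3·3 + 1
3 = 3·1 + 0  (stop)
So 498658/33065 = [15; 12, 3, 11, 2, 3, 3, 3].

[15; 12, 3, 11, 2, 3, 3, 3]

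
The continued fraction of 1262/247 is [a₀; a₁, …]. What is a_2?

6

1262 = 5·247 + 27   →  a_0 = 5
247 = 9·27 + 4   →  a_1 = 9
27 = 6·4 + 3   →  a_2 = 6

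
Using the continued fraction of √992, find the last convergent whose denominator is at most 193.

3937/125

√992 = [31; 2, 62, …] (period length 2).
Convergents:
  p_0/q_0 = 31/1
  p_1/q_1 = 63/2
  p_2/q_2 = 3937/125
  p_3/q_3 = 7937/252
q_2 = 125 ≤ 193 < 252 = q_3, so the answer is 3937/125.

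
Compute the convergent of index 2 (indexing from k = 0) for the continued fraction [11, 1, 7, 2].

Using pₖ = aₖpₖ₋₁ + pₖ₋₂, qₖ = aₖqₖ₋₁ + qₖ₋₂ (with p₋₁=1, p₋₂=0, q₋₁=0, q₋₂=1):
  k=0: a=11, p=11, q=1
  k=1: a=1, p=12, q=1
  k=2: a=7, p=95, q=8

95/8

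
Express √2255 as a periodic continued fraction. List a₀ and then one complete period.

a₀ = ⌊√2255⌋ = 47.

[47; 2, 18, 2, 94]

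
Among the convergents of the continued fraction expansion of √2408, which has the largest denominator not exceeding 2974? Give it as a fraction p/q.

67375/1373

√2408 = [49; 14, 98, …] (period length 2).
Convergents:
  p_0/q_0 = 49/1
  p_1/q_1 = 687/14
  p_2/q_2 = 67375/1373
  p_3/q_3 = 943937/19236
q_2 = 1373 ≤ 2974 < 19236 = q_3, so the answer is 67375/1373.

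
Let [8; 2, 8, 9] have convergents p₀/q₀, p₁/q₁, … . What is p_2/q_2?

Using pₖ = aₖpₖ₋₁ + pₖ₋₂, qₖ = aₖqₖ₋₁ + qₖ₋₂ (with p₋₁=1, p₋₂=0, q₋₁=0, q₋₂=1):
  k=0: a=8, p=8, q=1
  k=1: a=2, p=17, q=2
  k=2: a=8, p=144, q=17

144/17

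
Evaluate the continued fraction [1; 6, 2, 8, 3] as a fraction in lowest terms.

396/343

Fold from the inside: start with 3/1.
  8 + 1/3 = 25/3
  2 + 3/25 = 53/25
  6 + 25/53 = 343/53
  1 + 53/343 = 396/343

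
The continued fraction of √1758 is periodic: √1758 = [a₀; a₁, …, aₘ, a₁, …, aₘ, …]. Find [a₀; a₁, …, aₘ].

a₀ = ⌊√1758⌋ = 41.

[41; 1, 12, 1, 82]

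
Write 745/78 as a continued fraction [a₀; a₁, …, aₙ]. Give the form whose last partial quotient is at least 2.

[9; 1, 1, 4, 2, 1, 2]

745 = 9·78 + 43
78 = 1·43 + 35
43 = 1·35 + 8
35 = 4·8 + 3
8 = 2·3 + 2
3 = 1·2 + 1
2 = 2·1 + 0  (stop)
So 745/78 = [9; 1, 1, 4, 2, 1, 2].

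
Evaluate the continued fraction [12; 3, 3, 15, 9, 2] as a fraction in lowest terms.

36004/2927

Fold from the inside: start with 2/1.
  9 + 1/2 = 19/2
  15 + 2/19 = 287/19
  3 + 19/287 = 880/287
  3 + 287/880 = 2927/880
  12 + 880/2927 = 36004/2927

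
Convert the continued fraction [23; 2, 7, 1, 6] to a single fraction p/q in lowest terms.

2746/117

Fold from the inside: start with 6/1.
  1 + 1/6 = 7/6
  7 + 6/7 = 55/7
  2 + 7/55 = 117/55
  23 + 55/117 = 2746/117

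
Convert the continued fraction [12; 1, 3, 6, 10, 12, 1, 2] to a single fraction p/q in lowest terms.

124115/9727

Using pₖ = aₖpₖ₋₁ + pₖ₋₂ and qₖ = aₖqₖ₋₁ + qₖ₋₂:
  k=0: a=12, p=12, q=1
  k=1: a=1, p=13, q=1
  k=2: a=3, p=51, q=4
  k=3: a=6, p=319, q=25
  k=4: a=10, p=3241, q=254
  k=5: a=12, p=39211, q=3073
  k=6: a=1, p=42452, q=3327
  k=7: a=2, p=124115, q=9727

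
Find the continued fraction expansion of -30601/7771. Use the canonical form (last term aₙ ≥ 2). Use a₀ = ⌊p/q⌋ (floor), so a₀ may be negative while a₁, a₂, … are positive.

[-4; 16, 11, 4, 3, 3]

-30601 = -4×7771 + 483
7771 = 16×483 + 43
483 = 11×43 + 10
43 = 4×10 + 3
10 = 3×3 + 1
3 = 3×1 + 0  (stop)
So -30601/7771 = [-4; 16, 11, 4, 3, 3].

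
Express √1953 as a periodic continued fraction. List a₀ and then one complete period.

[44; 5, 5, 3, 12, 3, 5, 5, 88]

a₀ = ⌊√1953⌋ = 44.
With m₀=0, d₀=1 and mₖ₊₁ = dₖaₖ − mₖ, dₖ₊₁ = (n − mₖ₊₁²)/dₖ, aₖ₊₁ = ⌊(a₀+mₖ₊₁)/dₖ₊₁⌋:
  k=1: m=44, d=17, a=5
  k=2: m=41, d=16, a=5
  k=3: m=39, d=27, a=3
  k=4: m=42, d=7, a=12
  k=5: m=42, d=27, a=3
  k=6: m=39, d=16, a=5
  k=7: m=41, d=17, a=5
  k=8: m=44, d=1, a=88
d=1 and a=2a₀=88 at k=8, so the next step gives (m, d) = (44, 17) again — its k=1 value — and the period has length 8.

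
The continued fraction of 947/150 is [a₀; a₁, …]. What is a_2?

947 = 6·150 + 47   →  a_0 = 6
150 = 3·47 + 9   →  a_1 = 3
47 = 5·9 + 2   →  a_2 = 5

5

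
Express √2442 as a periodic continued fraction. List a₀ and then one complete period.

[49; 2, 2, 2, 98]

a₀ = ⌊√2442⌋ = 49.
With m₀=0, d₀=1 and mₖ₊₁ = dₖaₖ − mₖ, dₖ₊₁ = (n − mₖ₊₁²)/dₖ, aₖ₊₁ = ⌊(a₀+mₖ₊₁)/dₖ₊₁⌋:
  k=1: m=49, d=41, a=2
  k=2: m=33, d=33, a=2
  k=3: m=33, d=41, a=2
  k=4: m=49, d=1, a=98
d=1 and a=2a₀=98 at k=4, so the next step gives (m, d) = (49, 41) again — its k=1 value — and the period has length 4.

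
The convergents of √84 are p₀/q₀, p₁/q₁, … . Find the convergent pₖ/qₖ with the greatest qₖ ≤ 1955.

6049/660

√84 = [9; 6, 18, …] (period length 2).
Convergents:
  p_0/q_0 = 9/1
  p_1/q_1 = 55/6
  p_2/q_2 = 999/109
  p_3/q_3 = 6049/660
  p_4/q_4 = 109881/11989
q_3 = 660 ≤ 1955 < 11989 = q_4, so the answer is 6049/660.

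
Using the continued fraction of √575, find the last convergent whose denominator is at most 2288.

√575 = [23; 1, 46, …] (period length 2).
Convergents:
  p_0/q_0 = 23/1
  p_1/q_1 = 24/1
  p_2/q_2 = 1127/47
  p_3/q_3 = 1151/48
  p_4/q_4 = 54073/2255
  p_5/q_5 = 55224/2303
q_4 = 2255 ≤ 2288 < 2303 = q_5, so the answer is 54073/2255.

54073/2255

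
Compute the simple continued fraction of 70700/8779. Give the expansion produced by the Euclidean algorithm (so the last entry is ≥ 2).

[8; 18, 1, 3, 7, 16]

70700 = 8*8779 + 468
8779 = 18*468 + 355
468 = 1*355 + 113
355 = 3*113 + 16
113 = 7*16 + 1
16 = 16*1 + 0  (stop)
So 70700/8779 = [8; 18, 1, 3, 7, 16].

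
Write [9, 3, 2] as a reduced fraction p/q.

Using pₖ = aₖpₖ₋₁ + pₖ₋₂ and qₖ = aₖqₖ₋₁ + qₖ₋₂:
  k=0: a=9, p=9, q=1
  k=1: a=3, p=28, q=3
  k=2: a=2, p=65, q=7

65/7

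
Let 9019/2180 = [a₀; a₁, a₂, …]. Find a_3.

9019 = 4·2180 + 299   →  a_0 = 4
2180 = 7·299 + 87   →  a_1 = 7
299 = 3·87 + 38   →  a_2 = 3
87 = 2·38 + 11   →  a_3 = 2

2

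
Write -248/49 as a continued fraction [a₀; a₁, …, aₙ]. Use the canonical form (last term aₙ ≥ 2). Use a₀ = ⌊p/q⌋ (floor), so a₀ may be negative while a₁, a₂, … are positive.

-248 = -6×49 + 46
49 = 1×46 + 3
46 = 15×3 + 1
3 = 3×1 + 0  (stop)
So -248/49 = [-6; 1, 15, 3].

[-6; 1, 15, 3]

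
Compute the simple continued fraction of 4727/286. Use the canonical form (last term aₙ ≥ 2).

[16; 1, 1, 8, 2, 3, 2]

4727 = 16·286 + 151
286 = 1·151 + 135
151 = 1·135 + 16
135 = 8·16 + 7
16 = 2·7 + 2
7 = 3·2 + 1
2 = 2·1 + 0  (stop)
So 4727/286 = [16; 1, 1, 8, 2, 3, 2].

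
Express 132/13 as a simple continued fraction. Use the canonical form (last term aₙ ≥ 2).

[10; 6, 2]

132 = 10*13 + 2
13 = 6*2 + 1
2 = 2*1 + 0  (stop)
So 132/13 = [10; 6, 2].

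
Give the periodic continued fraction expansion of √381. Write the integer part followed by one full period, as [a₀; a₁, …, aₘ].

a₀ = ⌊√381⌋ = 19.
With m₀=0, d₀=1 and mₖ₊₁ = dₖaₖ − mₖ, dₖ₊₁ = (n − mₖ₊₁²)/dₖ, aₖ₊₁ = ⌊(a₀+mₖ₊₁)/dₖ₊₁⌋:
  k=1: m=19, d=20, a=1
  k=2: m=1, d=19, a=1
  k=3: m=18, d=3, a=12
  k=4: m=18, d=19, a=1
  k=5: m=1, d=20, a=1
  k=6: m=19, d=1, a=38
d=1 and a=2a₀=38 at k=6, so the next step gives (m, d) = (19, 20) again — its k=1 value — and the period has length 6.

[19; 1, 1, 12, 1, 1, 38]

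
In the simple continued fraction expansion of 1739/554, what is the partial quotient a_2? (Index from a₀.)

5

1739 = 3·554 + 77   →  a_0 = 3
554 = 7·77 + 15   →  a_1 = 7
77 = 5·15 + 2   →  a_2 = 5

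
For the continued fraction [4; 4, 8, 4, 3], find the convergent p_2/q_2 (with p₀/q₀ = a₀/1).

Using pₖ = aₖpₖ₋₁ + pₖ₋₂, qₖ = aₖqₖ₋₁ + qₖ₋₂ (with p₋₁=1, p₋₂=0, q₋₁=0, q₋₂=1):
  k=0: a=4, p=4, q=1
  k=1: a=4, p=17, q=4
  k=2: a=8, p=140, q=33

140/33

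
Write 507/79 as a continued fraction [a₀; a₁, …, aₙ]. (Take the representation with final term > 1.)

507 = 6*79 + 33
79 = 2*33 + 13
33 = 2*13 + 7
13 = 1*7 + 6
7 = 1*6 + 1
6 = 6*1 + 0  (stop)
So 507/79 = [6; 2, 2, 1, 1, 6].

[6; 2, 2, 1, 1, 6]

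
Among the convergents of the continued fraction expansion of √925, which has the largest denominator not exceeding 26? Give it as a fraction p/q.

365/12

√925 = [30; 2, 2, 2, 2, 60, …] (period length 5).
Convergents:
  p_0/q_0 = 30/1
  p_1/q_1 = 61/2
  p_2/q_2 = 152/5
  p_3/q_3 = 365/12
  p_4/q_4 = 882/29
q_3 = 12 ≤ 26 < 29 = q_4, so the answer is 365/12.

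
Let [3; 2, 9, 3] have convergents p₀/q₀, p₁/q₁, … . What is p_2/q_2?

Using pₖ = aₖpₖ₋₁ + pₖ₋₂, qₖ = aₖqₖ₋₁ + qₖ₋₂ (with p₋₁=1, p₋₂=0, q₋₁=0, q₋₂=1):
  k=0: a=3, p=3, q=1
  k=1: a=2, p=7, q=2
  k=2: a=9, p=66, q=19

66/19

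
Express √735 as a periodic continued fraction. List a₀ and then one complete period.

a₀ = ⌊√735⌋ = 27.
With m₀=0, d₀=1 and mₖ₊₁ = dₖaₖ − mₖ, dₖ₊₁ = (n − mₖ₊₁²)/dₖ, aₖ₊₁ = ⌊(a₀+mₖ₊₁)/dₖ₊₁⌋:
  k=1: m=27, d=6, a=9
  k=2: m=27, d=1, a=54
d=1 and a=2a₀=54 at k=2, so the next step gives (m, d) = (27, 6) again — its k=1 value — and the period has length 2.

[27; 9, 54]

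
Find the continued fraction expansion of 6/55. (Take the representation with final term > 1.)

[0; 9, 6]

6 = 0·55 + 6
55 = 9·6 + 1
6 = 6·1 + 0  (stop)
So 6/55 = [0; 9, 6].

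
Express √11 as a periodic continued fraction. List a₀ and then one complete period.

[3; 3, 6]

a₀ = ⌊√11⌋ = 3.
With m₀=0, d₀=1 and mₖ₊₁ = dₖaₖ − mₖ, dₖ₊₁ = (n − mₖ₊₁²)/dₖ, aₖ₊₁ = ⌊(a₀+mₖ₊₁)/dₖ₊₁⌋:
  k=1: m=3, d=2, a=3
  k=2: m=3, d=1, a=6
d=1 and a=2a₀=6 at k=2, so the next step gives (m, d) = (3, 2) again — its k=1 value — and the period has length 2.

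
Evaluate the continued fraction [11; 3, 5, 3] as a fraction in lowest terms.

577/51

Fold from the inside: start with 3/1.
  5 + 1/3 = 16/3
  3 + 3/16 = 51/16
  11 + 16/51 = 577/51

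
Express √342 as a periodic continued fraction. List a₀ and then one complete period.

a₀ = ⌊√342⌋ = 18.
With m₀=0, d₀=1 and mₖ₊₁ = dₖaₖ − mₖ, dₖ₊₁ = (n − mₖ₊₁²)/dₖ, aₖ₊₁ = ⌊(a₀+mₖ₊₁)/dₖ₊₁⌋:
  k=1: m=18, d=18, a=2
  k=2: m=18, d=1, a=36
d=1 and a=2a₀=36 at k=2, so the next step gives (m, d) = (18, 18) again — its k=1 value — and the period has length 2.

[18; 2, 36]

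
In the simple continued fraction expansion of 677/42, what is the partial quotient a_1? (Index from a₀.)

677 = 16·42 + 5   →  a_0 = 16
42 = 8·5 + 2   →  a_1 = 8

8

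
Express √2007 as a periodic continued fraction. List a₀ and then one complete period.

[44; 1, 3, 1, 88]

a₀ = ⌊√2007⌋ = 44.
With m₀=0, d₀=1 and mₖ₊₁ = dₖaₖ − mₖ, dₖ₊₁ = (n − mₖ₊₁²)/dₖ, aₖ₊₁ = ⌊(a₀+mₖ₊₁)/dₖ₊₁⌋:
  k=1: m=44, d=71, a=1
  k=2: m=27, d=18, a=3
  k=3: m=27, d=71, a=1
  k=4: m=44, d=1, a=88
d=1 and a=2a₀=88 at k=4, so the next step gives (m, d) = (44, 71) again — its k=1 value — and the period has length 4.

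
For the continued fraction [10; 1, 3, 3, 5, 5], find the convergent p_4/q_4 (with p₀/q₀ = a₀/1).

Using pₖ = aₖpₖ₋₁ + pₖ₋₂, qₖ = aₖqₖ₋₁ + qₖ₋₂ (with p₋₁=1, p₋₂=0, q₋₁=0, q₋₂=1):
  k=0: a=10, p=10, q=1
  k=1: a=1, p=11, q=1
  k=2: a=3, p=43, q=4
  k=3: a=3, p=140, q=13
  k=4: a=5, p=743, q=69

743/69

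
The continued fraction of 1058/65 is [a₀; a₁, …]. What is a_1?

3

1058 = 16·65 + 18   →  a_0 = 16
65 = 3·18 + 11   →  a_1 = 3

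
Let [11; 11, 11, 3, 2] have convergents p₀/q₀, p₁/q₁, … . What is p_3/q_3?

4181/377

Using pₖ = aₖpₖ₋₁ + pₖ₋₂, qₖ = aₖqₖ₋₁ + qₖ₋₂ (with p₋₁=1, p₋₂=0, q₋₁=0, q₋₂=1):
  k=0: a=11, p=11, q=1
  k=1: a=11, p=122, q=11
  k=2: a=11, p=1353, q=122
  k=3: a=3, p=4181, q=377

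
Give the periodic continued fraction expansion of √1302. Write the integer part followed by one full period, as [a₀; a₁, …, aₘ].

a₀ = ⌊√1302⌋ = 36.
With m₀=0, d₀=1 and mₖ₊₁ = dₖaₖ − mₖ, dₖ₊₁ = (n − mₖ₊₁²)/dₖ, aₖ₊₁ = ⌊(a₀+mₖ₊₁)/dₖ₊₁⌋:
  k=1: m=36, d=6, a=12
  k=2: m=36, d=1, a=72
d=1 and a=2a₀=72 at k=2, so the next step gives (m, d) = (36, 6) again — its k=1 value — and the period has length 2.

[36; 12, 72]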